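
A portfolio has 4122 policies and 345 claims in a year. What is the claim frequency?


frequency = claims / policies
= 345 / 4122
= 0.0837


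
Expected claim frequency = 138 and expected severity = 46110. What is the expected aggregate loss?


E[S] = E[N] * E[X]
= 138 * 46110
= 6.3632e+06


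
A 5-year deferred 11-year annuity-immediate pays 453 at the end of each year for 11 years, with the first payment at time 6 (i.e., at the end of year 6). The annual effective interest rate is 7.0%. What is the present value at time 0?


PV at time 5 of the 11-year annuity-immediate:
a_n = 453 * (1-(1+0.07)^(-11))/0.07 = 3396.8995
Discount back 5 years to time 0:
PV = 3396.8995 * (1+0.07)^(-5)
= 3396.8995 * 0.712986
= 2421.9424


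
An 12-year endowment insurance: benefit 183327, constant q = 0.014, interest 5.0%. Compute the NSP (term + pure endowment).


Term component = 21247.8096
Pure endowment = 12_p_x * v^12 * benefit = 0.844351 * 0.556837 * 183327 = 86194.1561
NSP = 107441.9657


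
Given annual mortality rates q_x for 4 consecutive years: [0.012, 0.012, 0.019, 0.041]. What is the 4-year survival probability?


p_k = 1 - q_k for each year
Survival = product of (1 - q_k)
= 0.988 * 0.988 * 0.981 * 0.959
= 0.9183


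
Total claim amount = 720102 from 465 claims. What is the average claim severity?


severity = total / number
= 720102 / 465
= 1548.6065


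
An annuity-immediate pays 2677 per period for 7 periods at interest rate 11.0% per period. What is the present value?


PV = PMT * (1 - (1+i)^(-n)) / i
= 2677 * (1 - (1+0.11)^(-7)) / 0.11
= 2677 * (1 - 0.481658) / 0.11
= 2677 * 4.712196
= 12614.5494


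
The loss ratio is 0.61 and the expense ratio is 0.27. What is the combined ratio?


Combined ratio = loss ratio + expense ratio
= 0.61 + 0.27
= 0.88


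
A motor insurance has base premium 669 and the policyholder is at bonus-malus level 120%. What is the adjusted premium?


adjusted = base * BM_level / 100
= 669 * 120 / 100
= 669 * 1.2
= 802.8


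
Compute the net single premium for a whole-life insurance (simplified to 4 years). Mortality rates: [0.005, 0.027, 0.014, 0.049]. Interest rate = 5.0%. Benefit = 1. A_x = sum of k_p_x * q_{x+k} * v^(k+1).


v = 0.952381
Year 0: k_p_x=1.0, q=0.005, term=0.004762
Year 1: k_p_x=0.995, q=0.027, term=0.024367
Year 2: k_p_x=0.968135, q=0.014, term=0.011708
Year 3: k_p_x=0.954581, q=0.049, term=0.038481
A_x = 0.0793


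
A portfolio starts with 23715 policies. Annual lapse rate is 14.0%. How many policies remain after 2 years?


remaining = initial * (1 - lapse)^years
= 23715 * (1 - 0.14)^2
= 23715 * 0.7396
= 17539.614


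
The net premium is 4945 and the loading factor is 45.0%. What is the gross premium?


Gross = net * (1 + loading)
= 4945 * (1 + 0.45)
= 4945 * 1.45
= 7170.25


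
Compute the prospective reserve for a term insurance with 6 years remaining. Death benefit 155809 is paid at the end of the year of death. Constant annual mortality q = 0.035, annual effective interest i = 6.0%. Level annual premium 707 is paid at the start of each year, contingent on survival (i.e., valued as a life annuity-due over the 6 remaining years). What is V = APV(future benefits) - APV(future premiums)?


v = 1/(1+i) = 0.943396
APV(future benefits) per unit = sum_{k=0}^{5} k_p_x * q * v^(k+1) = 0.158685
APV(future benefits) = 155809 * 0.158685 = 24724.5483
Life annuity-due factor ä_{x:6} = sum_{k=0}^{5} k_p_x * v^k = 4.805888
APV(future premiums) = 707 * 4.805888 = 3397.7628
V = 24724.5483 - 3397.7628
= 21326.7855


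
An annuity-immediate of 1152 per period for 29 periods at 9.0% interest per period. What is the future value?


FV = PMT * ((1+i)^n - 1) / i
= 1152 * ((1.09)^29 - 1) / 0.09
= 1152 * (12.172182 - 1) / 0.09
= 143003.9306


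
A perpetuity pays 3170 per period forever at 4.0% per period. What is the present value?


PV = PMT / i
= 3170 / 0.04
= 79250.0


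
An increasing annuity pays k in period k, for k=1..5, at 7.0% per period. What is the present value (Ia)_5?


(Ia)_n = sum_{k=1}^{n} k * v^k, v = 1/(1+i)
v = 0.934579
Sum computed term by term:
(Ia)_5 = 11.7469


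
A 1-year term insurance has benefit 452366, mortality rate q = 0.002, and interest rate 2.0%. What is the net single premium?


NSP = benefit * q * v
v = 1/(1+i) = 0.980392
NSP = 452366 * 0.002 * 0.980392
= 886.9922


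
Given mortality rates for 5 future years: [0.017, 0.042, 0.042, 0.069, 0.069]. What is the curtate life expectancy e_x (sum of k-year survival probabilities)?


e_x = sum_{k=1}^{n} k_p_x
k_p_x values:
  1_p_x = 0.983
  2_p_x = 0.941714
  3_p_x = 0.902162
  4_p_x = 0.839913
  5_p_x = 0.781959
e_x = 4.4487


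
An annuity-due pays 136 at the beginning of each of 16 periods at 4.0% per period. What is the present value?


PV_due = PMT * (1-(1+i)^(-n))/i * (1+i)
PV_immediate = 1584.7122
PV_due = 1584.7122 * 1.04
= 1648.1007


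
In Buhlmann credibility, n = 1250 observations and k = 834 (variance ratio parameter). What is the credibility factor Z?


Z = n / (n + k)
= 1250 / (1250 + 834)
= 1250 / 2084
= 0.5998


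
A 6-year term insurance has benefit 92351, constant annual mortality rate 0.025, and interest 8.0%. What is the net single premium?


NSP = benefit * sum_{k=0}^{n-1} k_p_x * q * v^(k+1)
With constant q=0.025, v=0.925926
Sum = 0.1092
NSP = 92351 * 0.1092
= 10084.7567


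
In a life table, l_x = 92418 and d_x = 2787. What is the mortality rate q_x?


q_x = d_x / l_x
= 2787 / 92418
= 0.0302


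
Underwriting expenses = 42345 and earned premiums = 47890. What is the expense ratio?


Expense ratio = expenses / premiums
= 42345 / 47890
= 0.8842


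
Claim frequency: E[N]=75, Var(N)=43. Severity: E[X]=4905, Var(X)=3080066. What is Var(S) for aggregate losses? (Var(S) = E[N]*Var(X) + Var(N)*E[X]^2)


Var(S) = E[N]*Var(X) + Var(N)*E[X]^2
= 75*3080066 + 43*4905^2
= 231004950 + 1034538075
= 1.2655e+09


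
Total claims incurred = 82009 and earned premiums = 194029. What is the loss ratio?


Loss ratio = claims / premiums
= 82009 / 194029
= 0.4227


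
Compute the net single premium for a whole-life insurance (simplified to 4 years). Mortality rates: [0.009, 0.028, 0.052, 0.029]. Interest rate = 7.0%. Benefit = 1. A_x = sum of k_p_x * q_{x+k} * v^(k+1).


v = 0.934579
Year 0: k_p_x=1.0, q=0.009, term=0.008411
Year 1: k_p_x=0.991, q=0.028, term=0.024236
Year 2: k_p_x=0.963252, q=0.052, term=0.040888
Year 3: k_p_x=0.913163, q=0.029, term=0.020203
A_x = 0.0937


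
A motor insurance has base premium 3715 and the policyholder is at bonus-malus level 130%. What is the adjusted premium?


adjusted = base * BM_level / 100
= 3715 * 130 / 100
= 3715 * 1.3
= 4829.5


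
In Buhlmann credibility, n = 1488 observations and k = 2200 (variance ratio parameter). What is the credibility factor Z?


Z = n / (n + k)
= 1488 / (1488 + 2200)
= 1488 / 3688
= 0.4035


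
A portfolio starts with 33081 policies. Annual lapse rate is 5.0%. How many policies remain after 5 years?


remaining = initial * (1 - lapse)^years
= 33081 * (1 - 0.05)^5
= 33081 * 0.773781
= 25597.4472


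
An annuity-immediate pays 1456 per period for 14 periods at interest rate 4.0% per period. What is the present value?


PV = PMT * (1 - (1+i)^(-n)) / i
= 1456 * (1 - (1+0.04)^(-14)) / 0.04
= 1456 * (1 - 0.577475) / 0.04
= 1456 * 10.563123
= 15379.907


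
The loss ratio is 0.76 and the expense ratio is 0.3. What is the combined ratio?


Combined ratio = loss ratio + expense ratio
= 0.76 + 0.3
= 1.06


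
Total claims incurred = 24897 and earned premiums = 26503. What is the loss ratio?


Loss ratio = claims / premiums
= 24897 / 26503
= 0.9394


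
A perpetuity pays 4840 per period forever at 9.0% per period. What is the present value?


PV = PMT / i
= 4840 / 0.09
= 53777.7778


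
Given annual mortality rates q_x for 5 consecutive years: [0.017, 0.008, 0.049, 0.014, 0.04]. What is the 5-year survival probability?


p_k = 1 - q_k for each year
Survival = product of (1 - q_k)
= 0.983 * 0.992 * 0.951 * 0.986 * 0.96
= 0.8778


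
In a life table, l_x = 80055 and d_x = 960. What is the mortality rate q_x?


q_x = d_x / l_x
= 960 / 80055
= 0.012


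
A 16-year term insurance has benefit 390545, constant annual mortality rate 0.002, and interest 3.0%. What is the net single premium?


NSP = benefit * sum_{k=0}^{n-1} k_p_x * q * v^(k+1)
With constant q=0.002, v=0.970874
Sum = 0.02478
NSP = 390545 * 0.02478
= 9677.6577


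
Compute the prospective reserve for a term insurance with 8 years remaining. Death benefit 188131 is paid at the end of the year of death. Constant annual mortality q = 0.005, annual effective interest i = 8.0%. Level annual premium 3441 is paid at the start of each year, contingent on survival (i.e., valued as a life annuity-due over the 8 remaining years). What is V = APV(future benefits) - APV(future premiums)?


v = 1/(1+i) = 0.925926
APV(future benefits) per unit = sum_{k=0}^{7} k_p_x * q * v^(k+1) = 0.028292
APV(future benefits) = 188131 * 0.028292 = 5322.6403
Life annuity-due factor ä_{x:8} = sum_{k=0}^{7} k_p_x * v^k = 6.111116
APV(future premiums) = 3441 * 6.111116 = 21028.3492
V = 5322.6403 - 21028.3492
= -15705.7089


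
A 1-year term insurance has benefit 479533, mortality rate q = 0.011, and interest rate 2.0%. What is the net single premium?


NSP = benefit * q * v
v = 1/(1+i) = 0.980392
NSP = 479533 * 0.011 * 0.980392
= 5171.4343


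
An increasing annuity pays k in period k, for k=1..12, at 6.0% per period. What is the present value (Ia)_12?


(Ia)_n = sum_{k=1}^{n} k * v^k, v = 1/(1+i)
v = 0.943396
Sum computed term by term:
(Ia)_12 = 48.7207


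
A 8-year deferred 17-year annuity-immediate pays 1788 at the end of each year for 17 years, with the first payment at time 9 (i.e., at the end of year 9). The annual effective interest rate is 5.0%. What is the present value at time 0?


PV at time 8 of the 17-year annuity-immediate:
a_n = 1788 * (1-(1+0.05)^(-17))/0.05 = 20158.0305
Discount back 8 years to time 0:
PV = 20158.0305 * (1+0.05)^(-8)
= 20158.0305 * 0.676839
= 13643.7485


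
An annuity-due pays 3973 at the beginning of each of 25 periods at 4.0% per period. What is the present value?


PV_due = PMT * (1-(1+i)^(-n))/i * (1+i)
PV_immediate = 62066.5236
PV_due = 62066.5236 * 1.04
= 64549.1846


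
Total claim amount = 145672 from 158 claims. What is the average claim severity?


severity = total / number
= 145672 / 158
= 921.9747


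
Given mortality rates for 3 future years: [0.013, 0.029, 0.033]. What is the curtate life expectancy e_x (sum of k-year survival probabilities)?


e_x = sum_{k=1}^{n} k_p_x
k_p_x values:
  1_p_x = 0.987
  2_p_x = 0.958377
  3_p_x = 0.926751
e_x = 2.8721


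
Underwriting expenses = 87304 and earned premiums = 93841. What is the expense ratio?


Expense ratio = expenses / premiums
= 87304 / 93841
= 0.9303


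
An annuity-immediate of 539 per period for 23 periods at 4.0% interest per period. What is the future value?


FV = PMT * ((1+i)^n - 1) / i
= 539 * ((1.04)^23 - 1) / 0.04
= 539 * (2.464716 - 1) / 0.04
= 19737.0419


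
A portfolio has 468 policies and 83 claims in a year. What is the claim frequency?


frequency = claims / policies
= 83 / 468
= 0.1774


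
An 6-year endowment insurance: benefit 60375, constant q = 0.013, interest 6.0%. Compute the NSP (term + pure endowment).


Term component = 3744.4987
Pure endowment = 6_p_x * v^6 * benefit = 0.924491 * 0.704961 * 60375 = 39348.1998
NSP = 43092.6985


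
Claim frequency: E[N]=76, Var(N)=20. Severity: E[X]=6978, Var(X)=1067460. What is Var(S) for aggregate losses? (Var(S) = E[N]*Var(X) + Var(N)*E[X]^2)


Var(S) = E[N]*Var(X) + Var(N)*E[X]^2
= 76*1067460 + 20*6978^2
= 81126960 + 973849680
= 1.0550e+09


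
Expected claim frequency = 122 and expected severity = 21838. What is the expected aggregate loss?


E[S] = E[N] * E[X]
= 122 * 21838
= 2.6642e+06


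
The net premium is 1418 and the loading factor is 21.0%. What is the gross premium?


Gross = net * (1 + loading)
= 1418 * (1 + 0.21)
= 1418 * 1.21
= 1715.78


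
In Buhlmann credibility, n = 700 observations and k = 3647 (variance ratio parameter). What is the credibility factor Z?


Z = n / (n + k)
= 700 / (700 + 3647)
= 700 / 4347
= 0.161


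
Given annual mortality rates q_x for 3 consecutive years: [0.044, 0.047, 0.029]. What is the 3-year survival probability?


p_k = 1 - q_k for each year
Survival = product of (1 - q_k)
= 0.956 * 0.953 * 0.971
= 0.8846


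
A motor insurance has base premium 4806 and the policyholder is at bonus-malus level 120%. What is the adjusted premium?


adjusted = base * BM_level / 100
= 4806 * 120 / 100
= 4806 * 1.2
= 5767.2


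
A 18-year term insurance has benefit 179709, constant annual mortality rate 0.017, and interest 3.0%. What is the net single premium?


NSP = benefit * sum_{k=0}^{n-1} k_p_x * q * v^(k+1)
With constant q=0.017, v=0.970874
Sum = 0.205659
NSP = 179709 * 0.205659
= 36958.793


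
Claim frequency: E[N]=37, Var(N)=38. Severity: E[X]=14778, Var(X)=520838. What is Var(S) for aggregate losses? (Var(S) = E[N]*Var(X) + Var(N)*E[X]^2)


Var(S) = E[N]*Var(X) + Var(N)*E[X]^2
= 37*520838 + 38*14778^2
= 19271006 + 8298792792
= 8.3181e+09


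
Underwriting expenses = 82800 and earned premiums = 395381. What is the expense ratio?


Expense ratio = expenses / premiums
= 82800 / 395381
= 0.2094


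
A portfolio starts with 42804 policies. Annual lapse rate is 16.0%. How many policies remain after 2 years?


remaining = initial * (1 - lapse)^years
= 42804 * (1 - 0.16)^2
= 42804 * 0.7056
= 30202.5024


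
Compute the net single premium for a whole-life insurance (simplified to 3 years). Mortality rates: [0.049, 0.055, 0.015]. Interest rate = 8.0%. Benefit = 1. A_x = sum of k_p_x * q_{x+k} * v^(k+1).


v = 0.925926
Year 0: k_p_x=1.0, q=0.049, term=0.04537
Year 1: k_p_x=0.951, q=0.055, term=0.044843
Year 2: k_p_x=0.898695, q=0.015, term=0.010701
A_x = 0.1009


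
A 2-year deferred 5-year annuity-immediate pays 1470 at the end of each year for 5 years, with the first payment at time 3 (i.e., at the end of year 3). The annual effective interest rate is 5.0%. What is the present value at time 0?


PV at time 2 of the 5-year annuity-immediate:
a_n = 1470 * (1-(1+0.05)^(-5))/0.05 = 6364.3307
Discount back 2 years to time 0:
PV = 6364.3307 * (1+0.05)^(-2)
= 6364.3307 * 0.907029
= 5772.6356


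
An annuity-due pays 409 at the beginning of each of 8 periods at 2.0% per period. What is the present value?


PV_due = PMT * (1-(1+i)^(-n))/i * (1+i)
PV_immediate = 2996.1219
PV_due = 2996.1219 * 1.02
= 3056.0443


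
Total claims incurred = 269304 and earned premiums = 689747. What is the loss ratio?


Loss ratio = claims / premiums
= 269304 / 689747
= 0.3904


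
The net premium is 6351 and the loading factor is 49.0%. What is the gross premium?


Gross = net * (1 + loading)
= 6351 * (1 + 0.49)
= 6351 * 1.49
= 9462.99


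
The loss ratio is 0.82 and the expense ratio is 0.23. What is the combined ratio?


Combined ratio = loss ratio + expense ratio
= 0.82 + 0.23
= 1.05


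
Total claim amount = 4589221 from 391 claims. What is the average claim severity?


severity = total / number
= 4589221 / 391
= 11737.1381


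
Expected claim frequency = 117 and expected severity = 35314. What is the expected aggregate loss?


E[S] = E[N] * E[X]
= 117 * 35314
= 4.1317e+06


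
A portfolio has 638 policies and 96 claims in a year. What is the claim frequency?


frequency = claims / policies
= 96 / 638
= 0.1505


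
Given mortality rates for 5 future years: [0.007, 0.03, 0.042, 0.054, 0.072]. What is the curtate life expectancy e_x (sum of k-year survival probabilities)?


e_x = sum_{k=1}^{n} k_p_x
k_p_x values:
  1_p_x = 0.993
  2_p_x = 0.96321
  3_p_x = 0.922755
  4_p_x = 0.872926
  5_p_x = 0.810076
e_x = 4.562


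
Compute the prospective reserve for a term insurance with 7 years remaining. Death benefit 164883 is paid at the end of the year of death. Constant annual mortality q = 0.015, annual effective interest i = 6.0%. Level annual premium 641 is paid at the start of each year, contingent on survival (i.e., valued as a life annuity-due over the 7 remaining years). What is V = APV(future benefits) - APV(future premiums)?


v = 1/(1+i) = 0.943396
APV(future benefits) per unit = sum_{k=0}^{6} k_p_x * q * v^(k+1) = 0.080342
APV(future benefits) = 164883 * 0.080342 = 13246.9931
Life annuity-due factor ä_{x:7} = sum_{k=0}^{6} k_p_x * v^k = 5.677486
APV(future premiums) = 641 * 5.677486 = 3639.2682
V = 13246.9931 - 3639.2682
= 9607.7249


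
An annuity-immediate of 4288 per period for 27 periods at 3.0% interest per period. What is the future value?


FV = PMT * ((1+i)^n - 1) / i
= 4288 * ((1.03)^27 - 1) / 0.03
= 4288 * (2.221289 - 1) / 0.03
= 174562.9085


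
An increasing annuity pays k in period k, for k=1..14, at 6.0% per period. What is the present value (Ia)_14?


(Ia)_n = sum_{k=1}^{n} k * v^k, v = 1/(1+i)
v = 0.943396
Sum computed term by term:
(Ia)_14 = 61.0078


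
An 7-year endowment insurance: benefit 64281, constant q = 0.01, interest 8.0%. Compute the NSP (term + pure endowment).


Term component = 3257.9669
Pure endowment = 7_p_x * v^7 * benefit = 0.932065 * 0.58349 * 64281 = 34959.2976
NSP = 38217.2645


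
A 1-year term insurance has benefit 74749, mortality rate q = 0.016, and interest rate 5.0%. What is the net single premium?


NSP = benefit * q * v
v = 1/(1+i) = 0.952381
NSP = 74749 * 0.016 * 0.952381
= 1139.0324


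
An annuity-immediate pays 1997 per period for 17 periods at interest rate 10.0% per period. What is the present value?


PV = PMT * (1 - (1+i)^(-n)) / i
= 1997 * (1 - (1+0.1)^(-17)) / 0.1
= 1997 * (1 - 0.197845) / 0.1
= 1997 * 8.021553
= 16019.042


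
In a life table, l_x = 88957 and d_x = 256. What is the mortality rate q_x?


q_x = d_x / l_x
= 256 / 88957
= 0.0029


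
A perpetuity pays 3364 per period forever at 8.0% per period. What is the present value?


PV = PMT / i
= 3364 / 0.08
= 42050.0


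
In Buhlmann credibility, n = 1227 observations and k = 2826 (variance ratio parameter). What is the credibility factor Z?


Z = n / (n + k)
= 1227 / (1227 + 2826)
= 1227 / 4053
= 0.3027


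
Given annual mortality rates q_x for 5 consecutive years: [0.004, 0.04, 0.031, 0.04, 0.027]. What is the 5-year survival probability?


p_k = 1 - q_k for each year
Survival = product of (1 - q_k)
= 0.996 * 0.96 * 0.969 * 0.96 * 0.973
= 0.8654


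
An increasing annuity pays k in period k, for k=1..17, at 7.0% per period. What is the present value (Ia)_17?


(Ia)_n = sum_{k=1}^{n} k * v^k, v = 1/(1+i)
v = 0.934579
Sum computed term by term:
(Ia)_17 = 72.3555


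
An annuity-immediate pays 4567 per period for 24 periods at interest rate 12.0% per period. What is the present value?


PV = PMT * (1 - (1+i)^(-n)) / i
= 4567 * (1 - (1+0.12)^(-24)) / 0.12
= 4567 * (1 - 0.065882) / 0.12
= 4567 * 7.784316
= 35550.9703


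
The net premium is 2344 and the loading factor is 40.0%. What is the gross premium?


Gross = net * (1 + loading)
= 2344 * (1 + 0.4)
= 2344 * 1.4
= 3281.6


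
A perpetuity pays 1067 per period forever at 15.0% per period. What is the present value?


PV = PMT / i
= 1067 / 0.15
= 7113.3333


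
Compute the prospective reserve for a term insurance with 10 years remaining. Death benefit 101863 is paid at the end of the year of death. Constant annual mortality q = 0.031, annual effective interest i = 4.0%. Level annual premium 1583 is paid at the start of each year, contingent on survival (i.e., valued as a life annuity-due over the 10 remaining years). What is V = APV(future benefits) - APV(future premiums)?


v = 1/(1+i) = 0.961538
APV(future benefits) per unit = sum_{k=0}^{9} k_p_x * q * v^(k+1) = 0.221338
APV(future benefits) = 101863 * 0.221338 = 22546.1238
Life annuity-due factor ä_{x:10} = sum_{k=0}^{9} k_p_x * v^k = 7.425523
APV(future premiums) = 1583 * 7.425523 = 11754.6035
V = 22546.1238 - 11754.6035
= 10791.5203


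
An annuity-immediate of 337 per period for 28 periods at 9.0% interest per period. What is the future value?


FV = PMT * ((1+i)^n - 1) / i
= 337 * ((1.09)^28 - 1) / 0.09
= 337 * (11.16714 - 1) / 0.09
= 38070.2891


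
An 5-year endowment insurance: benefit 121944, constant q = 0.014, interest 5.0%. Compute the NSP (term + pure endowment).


Term component = 7197.1506
Pure endowment = 5_p_x * v^5 * benefit = 0.931933 * 0.783526 * 121944 = 89042.7401
NSP = 96239.8907


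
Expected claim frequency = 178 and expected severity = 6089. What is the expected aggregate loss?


E[S] = E[N] * E[X]
= 178 * 6089
= 1.0838e+06


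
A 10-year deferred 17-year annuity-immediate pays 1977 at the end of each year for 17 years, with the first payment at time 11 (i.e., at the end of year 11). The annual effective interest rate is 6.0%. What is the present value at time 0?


PV at time 10 of the 17-year annuity-immediate:
a_n = 1977 * (1-(1+0.06)^(-17))/0.06 = 20713.5424
Discount back 10 years to time 0:
PV = 20713.5424 * (1+0.06)^(-10)
= 20713.5424 * 0.558395
= 11566.3339


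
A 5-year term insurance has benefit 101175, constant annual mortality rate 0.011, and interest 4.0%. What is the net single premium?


NSP = benefit * sum_{k=0}^{n-1} k_p_x * q * v^(k+1)
With constant q=0.011, v=0.961538
Sum = 0.047946
NSP = 101175 * 0.047946
= 4850.9396


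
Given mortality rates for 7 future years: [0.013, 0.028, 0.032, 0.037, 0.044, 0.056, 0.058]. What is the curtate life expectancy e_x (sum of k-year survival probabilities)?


e_x = sum_{k=1}^{n} k_p_x
k_p_x values:
  1_p_x = 0.987
  2_p_x = 0.959364
  3_p_x = 0.928664
  4_p_x = 0.894304
  5_p_x = 0.854954
  6_p_x = 0.807077
  7_p_x = 0.760266
e_x = 6.1916


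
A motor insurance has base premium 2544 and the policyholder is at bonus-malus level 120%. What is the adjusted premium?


adjusted = base * BM_level / 100
= 2544 * 120 / 100
= 2544 * 1.2
= 3052.8


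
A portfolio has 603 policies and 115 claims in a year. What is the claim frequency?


frequency = claims / policies
= 115 / 603
= 0.1907


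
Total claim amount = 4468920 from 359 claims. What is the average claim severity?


severity = total / number
= 4468920 / 359
= 12448.2451


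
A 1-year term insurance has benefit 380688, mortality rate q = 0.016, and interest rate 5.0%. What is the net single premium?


NSP = benefit * q * v
v = 1/(1+i) = 0.952381
NSP = 380688 * 0.016 * 0.952381
= 5800.96


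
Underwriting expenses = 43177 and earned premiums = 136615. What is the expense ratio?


Expense ratio = expenses / premiums
= 43177 / 136615
= 0.316


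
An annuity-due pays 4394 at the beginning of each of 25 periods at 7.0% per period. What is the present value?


PV_due = PMT * (1-(1+i)^(-n))/i * (1+i)
PV_immediate = 51205.8445
PV_due = 51205.8445 * 1.07
= 54790.2536


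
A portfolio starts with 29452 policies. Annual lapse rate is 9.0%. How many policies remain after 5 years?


remaining = initial * (1 - lapse)^years
= 29452 * (1 - 0.09)^5
= 29452 * 0.624032
= 18378.9947


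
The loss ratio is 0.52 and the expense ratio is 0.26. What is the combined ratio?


Combined ratio = loss ratio + expense ratio
= 0.52 + 0.26
= 0.78


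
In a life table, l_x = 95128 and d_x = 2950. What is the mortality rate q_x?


q_x = d_x / l_x
= 2950 / 95128
= 0.031


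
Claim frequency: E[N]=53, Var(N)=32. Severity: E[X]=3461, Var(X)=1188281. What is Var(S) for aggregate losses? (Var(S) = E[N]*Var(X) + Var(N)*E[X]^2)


Var(S) = E[N]*Var(X) + Var(N)*E[X]^2
= 53*1188281 + 32*3461^2
= 62978893 + 383312672
= 4.4629e+08


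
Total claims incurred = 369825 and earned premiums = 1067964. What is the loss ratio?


Loss ratio = claims / premiums
= 369825 / 1067964
= 0.3463


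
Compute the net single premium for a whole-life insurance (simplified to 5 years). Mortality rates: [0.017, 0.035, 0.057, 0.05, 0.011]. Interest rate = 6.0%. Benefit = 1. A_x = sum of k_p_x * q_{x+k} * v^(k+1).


v = 0.943396
Year 0: k_p_x=1.0, q=0.017, term=0.016038
Year 1: k_p_x=0.983, q=0.035, term=0.03062
Year 2: k_p_x=0.948595, q=0.057, term=0.045398
Year 3: k_p_x=0.894525, q=0.05, term=0.035427
Year 4: k_p_x=0.849799, q=0.011, term=0.006985
A_x = 0.1345


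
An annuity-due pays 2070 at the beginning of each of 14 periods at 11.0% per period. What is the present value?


PV_due = PMT * (1-(1+i)^(-n))/i * (1+i)
PV_immediate = 14452.461
PV_due = 14452.461 * 1.11
= 16042.2317


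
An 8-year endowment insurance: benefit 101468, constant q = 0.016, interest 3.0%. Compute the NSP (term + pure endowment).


Term component = 10805.1653
Pure endowment = 8_p_x * v^8 * benefit = 0.878943 * 0.789409 * 101468 = 70403.1499
NSP = 81208.3151


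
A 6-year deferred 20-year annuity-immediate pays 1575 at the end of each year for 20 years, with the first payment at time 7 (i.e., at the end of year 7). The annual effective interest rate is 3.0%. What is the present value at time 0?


PV at time 6 of the 20-year annuity-immediate:
a_n = 1575 * (1-(1+0.03)^(-20))/0.03 = 23432.0229
Discount back 6 years to time 0:
PV = 23432.0229 * (1+0.03)^(-6)
= 23432.0229 * 0.837484
= 19623.9503


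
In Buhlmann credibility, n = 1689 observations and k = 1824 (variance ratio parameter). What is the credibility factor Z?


Z = n / (n + k)
= 1689 / (1689 + 1824)
= 1689 / 3513
= 0.4808


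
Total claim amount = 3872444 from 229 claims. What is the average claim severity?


severity = total / number
= 3872444 / 229
= 16910.2358


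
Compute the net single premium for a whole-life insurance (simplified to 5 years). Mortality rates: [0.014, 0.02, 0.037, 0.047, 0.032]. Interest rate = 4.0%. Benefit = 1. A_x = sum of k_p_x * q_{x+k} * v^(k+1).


v = 0.961538
Year 0: k_p_x=1.0, q=0.014, term=0.013462
Year 1: k_p_x=0.986, q=0.02, term=0.018232
Year 2: k_p_x=0.96628, q=0.037, term=0.031784
Year 3: k_p_x=0.930528, q=0.047, term=0.037385
Year 4: k_p_x=0.886793, q=0.032, term=0.023324
A_x = 0.1242


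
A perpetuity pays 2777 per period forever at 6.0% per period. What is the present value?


PV = PMT / i
= 2777 / 0.06
= 46283.3333


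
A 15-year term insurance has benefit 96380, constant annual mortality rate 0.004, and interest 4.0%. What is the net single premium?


NSP = benefit * sum_{k=0}^{n-1} k_p_x * q * v^(k+1)
With constant q=0.004, v=0.961538
Sum = 0.043376
NSP = 96380 * 0.043376
= 4180.5657


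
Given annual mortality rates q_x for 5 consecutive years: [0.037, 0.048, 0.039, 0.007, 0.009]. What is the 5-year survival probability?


p_k = 1 - q_k for each year
Survival = product of (1 - q_k)
= 0.963 * 0.952 * 0.961 * 0.993 * 0.991
= 0.867


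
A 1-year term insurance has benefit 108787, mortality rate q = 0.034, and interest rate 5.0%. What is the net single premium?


NSP = benefit * q * v
v = 1/(1+i) = 0.952381
NSP = 108787 * 0.034 * 0.952381
= 3522.6267


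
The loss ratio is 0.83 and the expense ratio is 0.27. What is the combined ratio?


Combined ratio = loss ratio + expense ratio
= 0.83 + 0.27
= 1.1


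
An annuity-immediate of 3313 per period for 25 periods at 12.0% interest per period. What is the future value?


FV = PMT * ((1+i)^n - 1) / i
= 3313 * ((1.12)^25 - 1) / 0.12
= 3313 * (17.000064 - 1) / 0.12
= 441735.1115


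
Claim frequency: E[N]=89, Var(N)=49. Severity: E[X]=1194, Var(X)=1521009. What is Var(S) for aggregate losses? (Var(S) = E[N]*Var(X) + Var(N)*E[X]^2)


Var(S) = E[N]*Var(X) + Var(N)*E[X]^2
= 89*1521009 + 49*1194^2
= 135369801 + 69856164
= 2.0523e+08


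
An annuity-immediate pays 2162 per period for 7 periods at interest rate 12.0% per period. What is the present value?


PV = PMT * (1 - (1+i)^(-n)) / i
= 2162 * (1 - (1+0.12)^(-7)) / 0.12
= 2162 * (1 - 0.452349) / 0.12
= 2162 * 4.563757
= 9866.8416


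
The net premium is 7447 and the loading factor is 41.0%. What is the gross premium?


Gross = net * (1 + loading)
= 7447 * (1 + 0.41)
= 7447 * 1.41
= 10500.27


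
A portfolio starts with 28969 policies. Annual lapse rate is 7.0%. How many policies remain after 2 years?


remaining = initial * (1 - lapse)^years
= 28969 * (1 - 0.07)^2
= 28969 * 0.8649
= 25055.2881


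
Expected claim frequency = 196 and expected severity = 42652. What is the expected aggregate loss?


E[S] = E[N] * E[X]
= 196 * 42652
= 8.3598e+06


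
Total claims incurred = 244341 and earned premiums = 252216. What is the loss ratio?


Loss ratio = claims / premiums
= 244341 / 252216
= 0.9688


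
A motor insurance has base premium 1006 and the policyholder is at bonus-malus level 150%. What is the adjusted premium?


adjusted = base * BM_level / 100
= 1006 * 150 / 100
= 1006 * 1.5
= 1509.0


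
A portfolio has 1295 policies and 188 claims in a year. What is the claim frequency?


frequency = claims / policies
= 188 / 1295
= 0.1452


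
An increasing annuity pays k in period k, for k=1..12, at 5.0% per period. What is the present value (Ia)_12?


(Ia)_n = sum_{k=1}^{n} k * v^k, v = 1/(1+i)
v = 0.952381
Sum computed term by term:
(Ia)_12 = 52.4873


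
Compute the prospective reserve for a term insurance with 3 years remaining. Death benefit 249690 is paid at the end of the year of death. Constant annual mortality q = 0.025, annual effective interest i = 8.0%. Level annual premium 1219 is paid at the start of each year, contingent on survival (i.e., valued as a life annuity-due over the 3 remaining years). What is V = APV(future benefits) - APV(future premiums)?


v = 1/(1+i) = 0.925926
APV(future benefits) per unit = sum_{k=0}^{2} k_p_x * q * v^(k+1) = 0.062912
APV(future benefits) = 249690 * 0.062912 = 15708.4227
Life annuity-due factor ä_{x:3} = sum_{k=0}^{2} k_p_x * v^k = 2.717785
APV(future premiums) = 1219 * 2.717785 = 3312.9805
V = 15708.4227 - 3312.9805
= 12395.4422


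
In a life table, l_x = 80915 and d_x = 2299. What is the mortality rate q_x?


q_x = d_x / l_x
= 2299 / 80915
= 0.0284


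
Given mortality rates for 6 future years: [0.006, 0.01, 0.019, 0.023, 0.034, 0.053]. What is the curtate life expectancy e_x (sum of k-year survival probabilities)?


e_x = sum_{k=1}^{n} k_p_x
k_p_x values:
  1_p_x = 0.994
  2_p_x = 0.98406
  3_p_x = 0.965363
  4_p_x = 0.94316
  5_p_x = 0.911092
  6_p_x = 0.862804
e_x = 5.6605


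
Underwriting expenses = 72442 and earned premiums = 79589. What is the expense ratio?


Expense ratio = expenses / premiums
= 72442 / 79589
= 0.9102


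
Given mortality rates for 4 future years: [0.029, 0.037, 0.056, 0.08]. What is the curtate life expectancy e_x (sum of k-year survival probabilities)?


e_x = sum_{k=1}^{n} k_p_x
k_p_x values:
  1_p_x = 0.971
  2_p_x = 0.935073
  3_p_x = 0.882709
  4_p_x = 0.812092
e_x = 3.6009


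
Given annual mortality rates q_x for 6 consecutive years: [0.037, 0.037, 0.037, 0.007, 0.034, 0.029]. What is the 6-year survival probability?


p_k = 1 - q_k for each year
Survival = product of (1 - q_k)
= 0.963 * 0.963 * 0.963 * 0.993 * 0.966 * 0.971
= 0.8318


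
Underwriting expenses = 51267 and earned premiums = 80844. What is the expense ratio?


Expense ratio = expenses / premiums
= 51267 / 80844
= 0.6341


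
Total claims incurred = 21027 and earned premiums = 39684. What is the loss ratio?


Loss ratio = claims / premiums
= 21027 / 39684
= 0.5299


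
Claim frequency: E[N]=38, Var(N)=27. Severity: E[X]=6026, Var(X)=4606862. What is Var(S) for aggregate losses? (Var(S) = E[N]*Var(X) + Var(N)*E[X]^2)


Var(S) = E[N]*Var(X) + Var(N)*E[X]^2
= 38*4606862 + 27*6026^2
= 175060756 + 980442252
= 1.1555e+09


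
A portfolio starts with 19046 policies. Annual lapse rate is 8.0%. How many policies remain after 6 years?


remaining = initial * (1 - lapse)^years
= 19046 * (1 - 0.08)^6
= 19046 * 0.606355
= 11548.6374


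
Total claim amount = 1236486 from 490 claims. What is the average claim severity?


severity = total / number
= 1236486 / 490
= 2523.4408


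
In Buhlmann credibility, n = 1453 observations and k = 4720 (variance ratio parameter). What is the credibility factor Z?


Z = n / (n + k)
= 1453 / (1453 + 4720)
= 1453 / 6173
= 0.2354


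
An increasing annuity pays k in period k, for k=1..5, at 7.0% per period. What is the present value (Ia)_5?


(Ia)_n = sum_{k=1}^{n} k * v^k, v = 1/(1+i)
v = 0.934579
Sum computed term by term:
(Ia)_5 = 11.7469


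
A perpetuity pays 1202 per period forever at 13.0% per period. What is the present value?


PV = PMT / i
= 1202 / 0.13
= 9246.1538


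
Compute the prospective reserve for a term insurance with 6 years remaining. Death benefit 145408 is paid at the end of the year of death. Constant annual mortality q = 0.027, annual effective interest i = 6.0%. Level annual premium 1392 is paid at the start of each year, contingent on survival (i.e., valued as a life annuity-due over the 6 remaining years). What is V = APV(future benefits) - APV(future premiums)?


v = 1/(1+i) = 0.943396
APV(future benefits) per unit = sum_{k=0}^{5} k_p_x * q * v^(k+1) = 0.124699
APV(future benefits) = 145408 * 0.124699 = 18132.1595
Life annuity-due factor ä_{x:6} = sum_{k=0}^{5} k_p_x * v^k = 4.895571
APV(future premiums) = 1392 * 4.895571 = 6814.6345
V = 18132.1595 - 6814.6345
= 11317.5251


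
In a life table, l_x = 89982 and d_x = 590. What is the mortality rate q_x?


q_x = d_x / l_x
= 590 / 89982
= 0.0066


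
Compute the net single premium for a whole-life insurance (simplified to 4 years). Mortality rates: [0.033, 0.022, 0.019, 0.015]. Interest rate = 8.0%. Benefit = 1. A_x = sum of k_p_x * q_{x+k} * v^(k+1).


v = 0.925926
Year 0: k_p_x=1.0, q=0.033, term=0.030556
Year 1: k_p_x=0.967, q=0.022, term=0.018239
Year 2: k_p_x=0.945726, q=0.019, term=0.014264
Year 3: k_p_x=0.927757, q=0.015, term=0.010229
A_x = 0.0733


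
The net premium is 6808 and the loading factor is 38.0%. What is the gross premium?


Gross = net * (1 + loading)
= 6808 * (1 + 0.38)
= 6808 * 1.38
= 9395.04


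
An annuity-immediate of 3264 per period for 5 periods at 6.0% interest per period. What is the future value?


FV = PMT * ((1+i)^n - 1) / i
= 3264 * ((1.06)^5 - 1) / 0.06
= 3264 * (1.338226 - 1) / 0.06
= 18399.4714


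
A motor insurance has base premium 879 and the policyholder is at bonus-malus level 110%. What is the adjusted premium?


adjusted = base * BM_level / 100
= 879 * 110 / 100
= 879 * 1.1
= 966.9


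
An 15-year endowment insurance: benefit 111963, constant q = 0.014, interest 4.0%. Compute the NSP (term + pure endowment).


Term component = 15981.8931
Pure endowment = 15_p_x * v^15 * benefit = 0.809382 * 0.555265 * 111963 = 50318.555
NSP = 66300.4482


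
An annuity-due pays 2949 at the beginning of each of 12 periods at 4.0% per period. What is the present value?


PV_due = PMT * (1-(1+i)^(-n))/i * (1+i)
PV_immediate = 27676.5825
PV_due = 27676.5825 * 1.04
= 28783.6458


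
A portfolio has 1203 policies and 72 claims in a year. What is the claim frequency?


frequency = claims / policies
= 72 / 1203
= 0.0599


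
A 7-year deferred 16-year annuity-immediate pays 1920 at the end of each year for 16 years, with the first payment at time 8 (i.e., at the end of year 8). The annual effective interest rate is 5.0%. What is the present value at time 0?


PV at time 7 of the 16-year annuity-immediate:
a_n = 1920 * (1-(1+0.05)^(-16))/0.05 = 20808.5176
Discount back 7 years to time 0:
PV = 20808.5176 * (1+0.05)^(-7)
= 20808.5176 * 0.710681
= 14788.2249


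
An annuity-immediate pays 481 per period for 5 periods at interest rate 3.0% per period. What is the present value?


PV = PMT * (1 - (1+i)^(-n)) / i
= 481 * (1 - (1+0.03)^(-5)) / 0.03
= 481 * (1 - 0.862609) / 0.03
= 481 * 4.579707
= 2202.8392


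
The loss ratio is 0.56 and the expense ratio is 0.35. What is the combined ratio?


Combined ratio = loss ratio + expense ratio
= 0.56 + 0.35
= 0.91


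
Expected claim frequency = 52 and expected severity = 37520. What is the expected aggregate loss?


E[S] = E[N] * E[X]
= 52 * 37520
= 1.9510e+06


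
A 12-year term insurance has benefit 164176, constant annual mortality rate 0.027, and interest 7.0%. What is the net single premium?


NSP = benefit * sum_{k=0}^{n-1} k_p_x * q * v^(k+1)
With constant q=0.027, v=0.934579
Sum = 0.189361
NSP = 164176 * 0.189361
= 31088.4663


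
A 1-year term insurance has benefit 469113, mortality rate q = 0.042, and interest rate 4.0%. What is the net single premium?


NSP = benefit * q * v
v = 1/(1+i) = 0.961538
NSP = 469113 * 0.042 * 0.961538
= 18944.9481


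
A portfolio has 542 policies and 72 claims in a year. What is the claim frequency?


frequency = claims / policies
= 72 / 542
= 0.1328


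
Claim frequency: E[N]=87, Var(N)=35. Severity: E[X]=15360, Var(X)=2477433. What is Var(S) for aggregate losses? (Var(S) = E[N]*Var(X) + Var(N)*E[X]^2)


Var(S) = E[N]*Var(X) + Var(N)*E[X]^2
= 87*2477433 + 35*15360^2
= 215536671 + 8257536000
= 8.4731e+09


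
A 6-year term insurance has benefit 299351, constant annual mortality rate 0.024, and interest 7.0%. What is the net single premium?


NSP = benefit * sum_{k=0}^{n-1} k_p_x * q * v^(k+1)
With constant q=0.024, v=0.934579
Sum = 0.108264
NSP = 299351 * 0.108264
= 32408.9982


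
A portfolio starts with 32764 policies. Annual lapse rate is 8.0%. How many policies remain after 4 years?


remaining = initial * (1 - lapse)^years
= 32764 * (1 - 0.08)^4
= 32764 * 0.716393
= 23471.8989


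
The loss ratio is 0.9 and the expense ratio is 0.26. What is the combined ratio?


Combined ratio = loss ratio + expense ratio
= 0.9 + 0.26
= 1.16


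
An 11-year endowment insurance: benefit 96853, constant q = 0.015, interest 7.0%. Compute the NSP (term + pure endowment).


Term component = 10215.2859
Pure endowment = 11_p_x * v^11 * benefit = 0.846834 * 0.475093 * 96853 = 38966.3797
NSP = 49181.6657


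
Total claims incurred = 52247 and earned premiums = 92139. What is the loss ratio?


Loss ratio = claims / premiums
= 52247 / 92139
= 0.567


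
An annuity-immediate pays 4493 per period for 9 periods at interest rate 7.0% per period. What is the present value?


PV = PMT * (1 - (1+i)^(-n)) / i
= 4493 * (1 - (1+0.07)^(-9)) / 0.07
= 4493 * (1 - 0.543934) / 0.07
= 4493 * 6.515232
= 29272.9385


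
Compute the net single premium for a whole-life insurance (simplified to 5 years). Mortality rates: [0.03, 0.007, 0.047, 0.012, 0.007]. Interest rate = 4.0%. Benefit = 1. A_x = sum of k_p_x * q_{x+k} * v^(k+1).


v = 0.961538
Year 0: k_p_x=1.0, q=0.03, term=0.028846
Year 1: k_p_x=0.97, q=0.007, term=0.006278
Year 2: k_p_x=0.96321, q=0.047, term=0.040246
Year 3: k_p_x=0.917939, q=0.012, term=0.009416
Year 4: k_p_x=0.906924, q=0.007, term=0.005218
A_x = 0.09


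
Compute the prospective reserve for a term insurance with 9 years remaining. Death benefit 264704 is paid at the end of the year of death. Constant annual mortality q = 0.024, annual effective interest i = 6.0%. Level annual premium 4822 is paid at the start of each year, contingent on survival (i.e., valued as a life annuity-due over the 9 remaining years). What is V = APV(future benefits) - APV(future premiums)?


v = 1/(1+i) = 0.943396
APV(future benefits) per unit = sum_{k=0}^{8} k_p_x * q * v^(k+1) = 0.149812
APV(future benefits) = 264704 * 0.149812 = 39655.7722
Life annuity-due factor ä_{x:9} = sum_{k=0}^{8} k_p_x * v^k = 6.616686
APV(future premiums) = 4822 * 6.616686 = 31905.6603
V = 39655.7722 - 31905.6603
= 7750.1119
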